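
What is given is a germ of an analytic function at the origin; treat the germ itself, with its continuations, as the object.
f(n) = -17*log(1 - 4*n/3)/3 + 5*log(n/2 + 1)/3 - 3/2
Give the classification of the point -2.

The point is a logarithmic branch point.

The term (5/3)*log(1 - n/(-2)) has argument 1 - -2/(-2) = 0 at -2: a logarithmic (infinitely-sheeted) branch point; the remaining terms are analytic or single-valued there.


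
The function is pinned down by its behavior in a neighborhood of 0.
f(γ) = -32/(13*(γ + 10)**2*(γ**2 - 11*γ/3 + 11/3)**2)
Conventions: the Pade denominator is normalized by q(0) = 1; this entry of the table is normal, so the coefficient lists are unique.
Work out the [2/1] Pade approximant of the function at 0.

Taylor coefficients needed (expand at 0): a_0 = -72/39325, a_1 = -648/196625, a_2 = -41274/10814375, a_3 = -14688/4159375.
Write the denominator as Q(γ) = 1 + q1*γ. Requiring Q*f - P = O(γ^4) with deg P <= 2 kills the coefficients of γ^3..γ^3 in Q*f:
  γ^3: a_3 + q1*a_2 = 0, i.e. -14688/4159375 + (-41274/10814375)*q1 = 0.
Solving this linear system: q1 = -10608/11465.
The numerator is Q*f truncated at degree 2: P0 = a_0 = -72/39325; P1 = a_1 + q1*a_0 = -722088/450861125; P2 = a_2 + q1*a_1 = -19027458/24797361875.

The Pade approximant has numerator coefficients [-72/39325, -722088/450861125, -19027458/24797361875]; denominator coefficients [1, -10608/11465].


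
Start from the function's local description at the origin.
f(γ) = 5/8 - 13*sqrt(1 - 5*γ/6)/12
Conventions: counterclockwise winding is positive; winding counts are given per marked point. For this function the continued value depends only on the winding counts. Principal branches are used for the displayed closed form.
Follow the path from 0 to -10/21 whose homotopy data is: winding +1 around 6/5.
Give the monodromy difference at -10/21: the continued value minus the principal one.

The rational part is single-valued and drops out of the difference; each branch term changes only by its own monodromy.
(-13/12)*sqrt(1 - γ/(6/5)): winding +1 is odd, the square root flips sign, contributing -2*(-13/12)*sqrt(1 - (-10/21)/(6/5)) = -2*(-13/12)*sqrt(88/63) = (13/63)*sqrt(154).
Summing the contributions at γ = -10/21 gives (13/63)*sqrt(154).

Continued minus principal equals (13/63)*sqrt(154).


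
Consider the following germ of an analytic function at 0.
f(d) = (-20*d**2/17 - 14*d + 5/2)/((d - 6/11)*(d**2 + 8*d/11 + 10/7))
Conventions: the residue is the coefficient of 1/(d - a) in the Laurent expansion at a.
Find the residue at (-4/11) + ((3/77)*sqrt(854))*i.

The factor d**2 + 8*d/11 + 10/7 splits as (d - a)(d - a') with a = (-4/11) + ((3/77)*sqrt(854))*i, a' = (-4/11) - ((3/77)*sqrt(854))*i. At the order-1 pole a set g(d) = (d - a)*f(d) = [(-20*d**2/17 - 14*d + 5/2)/(d - 6/11)] / (d - a').
Simple pole: residue = g(a) at a = (-4/11) + ((3/77)*sqrt(854))*i, which is (86077/122264) + ((3989099/22374312)*sqrt(854))*i.

The residue is (86077/122264) + ((3989099/22374312)*sqrt(854))*i.


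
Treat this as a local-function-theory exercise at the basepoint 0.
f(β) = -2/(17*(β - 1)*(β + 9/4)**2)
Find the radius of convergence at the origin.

Denominator factor (β - 1): pole of order 1 at 1, modulus 1.
Denominator factor (β + 9/4)^2: pole of order 2 at -9/4, modulus 9/4.
The radius of convergence is the smallest modulus among the singular points: 1.

The radius of convergence is 1.


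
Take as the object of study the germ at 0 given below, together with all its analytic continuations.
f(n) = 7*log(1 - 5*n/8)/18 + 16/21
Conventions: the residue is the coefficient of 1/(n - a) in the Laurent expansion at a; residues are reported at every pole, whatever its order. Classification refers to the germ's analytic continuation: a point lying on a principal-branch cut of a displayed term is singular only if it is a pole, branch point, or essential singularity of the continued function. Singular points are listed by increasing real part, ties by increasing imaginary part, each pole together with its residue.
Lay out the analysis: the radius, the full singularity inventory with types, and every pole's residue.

Radius of convergence at 0: 8/5.
At 8/5: a logarithmic branch point.

Branch term (7/18)*log(1 - n/(8/5)): its argument vanishes at n = 8/5, a logarithmic branch point, modulus 8/5.
The radius of convergence is the smallest modulus among the singular points: 8/5.


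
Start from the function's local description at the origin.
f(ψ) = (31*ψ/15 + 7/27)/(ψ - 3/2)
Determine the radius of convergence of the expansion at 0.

The radius of convergence is 3/2.

Denominator factor (ψ - 3/2): pole of order 1 at 3/2, modulus 3/2.
The radius of convergence is the smallest modulus among the singular points: 3/2.


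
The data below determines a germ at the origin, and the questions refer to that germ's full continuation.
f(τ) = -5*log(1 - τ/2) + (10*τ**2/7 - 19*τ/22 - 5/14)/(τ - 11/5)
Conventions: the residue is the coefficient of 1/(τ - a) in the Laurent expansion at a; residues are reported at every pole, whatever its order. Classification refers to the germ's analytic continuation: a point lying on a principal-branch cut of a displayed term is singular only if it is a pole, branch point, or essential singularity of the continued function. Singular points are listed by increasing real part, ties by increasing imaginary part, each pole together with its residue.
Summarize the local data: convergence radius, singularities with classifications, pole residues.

Radius of convergence at 0: 2.
At 2: a logarithmic branch point.
At 11/5: a pole of order 1; residue 163/35.

Denominator factor (τ - 11/5): pole of order 1 at 11/5, modulus 11/5.
Branch term (-5)*log(1 - τ/(2)): its argument vanishes at τ = 2, a logarithmic branch point, modulus 2.
The radius of convergence is the smallest modulus among the singular points: 2.
The branch term is analytic at 11/5 and contributes nothing to the residue; only the rational part matters.
At the order-1 pole 11/5 set g(τ) = (τ - (11/5))*(rational part) = 10*τ**2/7 - 19*τ/22 - 5/14.
Simple pole: residue = g(a) at a = 11/5, which is 163/35.
List the singular points by increasing real part (a conjugate pair: the negative imaginary part first).


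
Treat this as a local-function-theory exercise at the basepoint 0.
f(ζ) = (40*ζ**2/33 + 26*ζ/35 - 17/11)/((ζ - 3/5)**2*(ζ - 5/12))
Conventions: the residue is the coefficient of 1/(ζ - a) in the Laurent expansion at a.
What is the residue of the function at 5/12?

The residue is -852800/27951.

At the order-1 pole 5/12 set g(ζ) = (ζ - (5/12))*f(ζ) = (40*ζ**2/33 + 26*ζ/35 - 17/11)/(ζ - 3/5)**2.
Simple pole: residue = g(a) at a = 5/12, which is -852800/27951.


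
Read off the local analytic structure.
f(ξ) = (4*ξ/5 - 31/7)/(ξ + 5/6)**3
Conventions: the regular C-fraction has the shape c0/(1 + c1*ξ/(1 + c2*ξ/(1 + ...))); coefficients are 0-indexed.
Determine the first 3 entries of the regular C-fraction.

The regular C-fraction coefficients are [-6696/875, 586/155, -60098/45415].

Taylor coefficients (expand at 0): a_0 = -6696/875, a_1 = 126576/4375, a_2 = -62208/875.
c0 = a_0 = -6696/875. Peel one level at a time: if S = 1 + c*ξ/S' with S'(0) = 1, then c is the ξ-coefficient of S and S' = c*ξ/(S - 1).
S_1 = c0/f = 1 + (586/155)*ξ + (120196/24025)*ξ^2 + ...; c1 = 586/155.
S_2 = c1*ξ/(S_1 - 1) = 1 + (-60098/45415)*ξ + ...; c2 = -60098/45415.


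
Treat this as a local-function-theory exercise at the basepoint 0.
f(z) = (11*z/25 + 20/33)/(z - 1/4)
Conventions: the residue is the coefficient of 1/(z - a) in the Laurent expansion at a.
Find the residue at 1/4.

The residue is 2363/3300.

At the order-1 pole 1/4 set g(z) = (z - (1/4))*f(z) = 11*z/25 + 20/33.
Simple pole: residue = g(a) at a = 1/4, which is 2363/3300.


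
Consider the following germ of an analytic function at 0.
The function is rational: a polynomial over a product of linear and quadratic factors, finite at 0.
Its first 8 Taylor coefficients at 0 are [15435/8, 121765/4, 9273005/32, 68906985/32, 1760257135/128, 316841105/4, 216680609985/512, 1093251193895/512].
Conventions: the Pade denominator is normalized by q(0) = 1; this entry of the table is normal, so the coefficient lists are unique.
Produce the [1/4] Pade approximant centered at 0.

Taylor coefficients needed (read off): a_0 = 15435/8, a_1 = 121765/4, a_2 = 9273005/32, a_3 = 68906985/32, a_4 = 1760257135/128, a_5 = 316841105/4.
Write the denominator as Q(j) = 1 + q1*j + q2*j^2 + q3*j^3 + q4*j^4. Requiring Q*f - P = O(j^6) with deg P <= 1 kills the coefficients of j^2..j^5 in Q*f:
  j^2: a_2 + q1*a_1 + q2*a_0 = 0, i.e. 9273005/32 + (121765/4)*q1 + (15435/8)*q2 = 0.
  j^3: a_3 + q1*a_2 + q2*a_1 + q3*a_0 = 0, i.e. 68906985/32 + (9273005/32)*q1 + (121765/4)*q2 + (15435/8)*q3 = 0.
  j^4: a_4 + q1*a_3 + q2*a_2 + q3*a_1 + q4*a_0 = 0, i.e. 1760257135/128 + (68906985/32)*q1 + (9273005/32)*q2 + (121765/4)*q3 + (15435/8)*q4 = 0.
  j^5: a_5 + q1*a_4 + q2*a_3 + q3*a_2 + q4*a_1 = 0, i.e. 316841105/4 + (1760257135/128)*q1 + (68906985/32)*q2 + (9273005/32)*q3 + (121765/4)*q4 = 0.
Solving this linear system: q1 = -181169413/11865601, q2 = 4305213553/47462404, q3 = -6028071723/23731202, q4 = 641036403/2157382.
The numerator is Q*f truncated at degree 1: P0 = a_0 = 15435/8; P1 = a_1 + q1*a_0 = 93279921875/94924808.

The Pade approximant has numerator coefficients [15435/8, 93279921875/94924808]; denominator coefficients [1, -181169413/11865601, 4305213553/47462404, -6028071723/23731202, 641036403/2157382].


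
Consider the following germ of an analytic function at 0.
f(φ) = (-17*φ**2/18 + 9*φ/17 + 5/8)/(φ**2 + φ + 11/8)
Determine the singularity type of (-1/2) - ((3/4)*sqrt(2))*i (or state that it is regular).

The point is a pole of order 1.

The denominator factor φ**2 + φ + 11/8 vanishes at (-1/2) - ((3/4)*sqrt(2))*i and appears to the power 1; the numerator there equals (2905/2448) - ((451/408)*sqrt(2))*i, nonzero, and no other factor vanishes.
Hence a pole whose order is the multiplicity, 1.


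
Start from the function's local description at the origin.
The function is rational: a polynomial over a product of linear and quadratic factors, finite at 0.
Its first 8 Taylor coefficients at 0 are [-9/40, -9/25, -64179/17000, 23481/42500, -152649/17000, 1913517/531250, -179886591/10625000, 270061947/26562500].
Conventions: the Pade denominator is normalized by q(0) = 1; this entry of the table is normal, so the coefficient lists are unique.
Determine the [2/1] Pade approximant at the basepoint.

The Pade approximant has numerator coefficients [-9/40, -93399/237700, -154682427/40409000]; denominator coefficients [1, 5218/35655].

Taylor coefficients needed (read off): a_0 = -9/40, a_1 = -9/25, a_2 = -64179/17000, a_3 = 23481/42500.
Write the denominator as Q(j) = 1 + q1*j. Requiring Q*f - P = O(j^4) with deg P <= 2 kills the coefficients of j^3..j^3 in Q*f:
  j^3: a_3 + q1*a_2 = 0, i.e. 23481/42500 + (-64179/17000)*q1 = 0.
Solving this linear system: q1 = 5218/35655.
The numerator is Q*f truncated at degree 2: P0 = a_0 = -9/40; P1 = a_1 + q1*a_0 = -93399/237700; P2 = a_2 + q1*a_1 = -154682427/40409000.


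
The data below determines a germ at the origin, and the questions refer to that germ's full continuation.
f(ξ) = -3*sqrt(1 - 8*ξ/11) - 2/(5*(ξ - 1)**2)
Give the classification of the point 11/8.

The point is an algebraic (square-root) branch point.

The term (-3)*sqrt(1 - ξ/(11/8)) has argument 1 - 11/8/(11/8) = 0 at 11/8: a square-root (algebraic, two-sheeted) branch point; the remaining terms are analytic or single-valued there.


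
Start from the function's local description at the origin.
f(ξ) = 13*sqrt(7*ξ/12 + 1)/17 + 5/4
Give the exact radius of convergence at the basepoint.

The radius of convergence is 12/7.

Branch term (13/17)*sqrt(1 - ξ/(-12/7)): its argument vanishes at ξ = -12/7, a square-root branch point, modulus 12/7.
The radius of convergence is the smallest modulus among the singular points: 12/7.


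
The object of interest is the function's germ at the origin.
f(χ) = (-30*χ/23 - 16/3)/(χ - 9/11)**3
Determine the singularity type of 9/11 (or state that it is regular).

The denominator factor χ - 9/11 vanishes at 9/11 and appears to the power 3; the numerator there equals -4858/759, nonzero, and no other factor vanishes.
Hence a pole whose order is the multiplicity, 3.

The point is a pole of order 3.


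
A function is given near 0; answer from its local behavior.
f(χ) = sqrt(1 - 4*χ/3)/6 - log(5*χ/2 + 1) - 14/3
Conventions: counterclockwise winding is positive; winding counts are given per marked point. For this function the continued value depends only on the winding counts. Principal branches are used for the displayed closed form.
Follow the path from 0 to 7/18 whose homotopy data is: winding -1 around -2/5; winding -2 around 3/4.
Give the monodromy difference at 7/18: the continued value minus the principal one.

The rational part is single-valued and drops out of the difference; each branch term changes only by its own monodromy.
(1/6)*sqrt(1 - χ/(3/4)): winding -2 is even, the square root returns to the same sheet, contribution 0.
(-1)*log(1 - χ/(-2/5)): each positive loop around -2/5 adds 2*pi*i to the log, so winding -1 contributes (-1)*(-1)*2*pi*i = (2)*pi*i.
Summing the contributions at χ = 7/18 gives (2)*pi*i.

Continued minus principal equals (2)*pi*i.


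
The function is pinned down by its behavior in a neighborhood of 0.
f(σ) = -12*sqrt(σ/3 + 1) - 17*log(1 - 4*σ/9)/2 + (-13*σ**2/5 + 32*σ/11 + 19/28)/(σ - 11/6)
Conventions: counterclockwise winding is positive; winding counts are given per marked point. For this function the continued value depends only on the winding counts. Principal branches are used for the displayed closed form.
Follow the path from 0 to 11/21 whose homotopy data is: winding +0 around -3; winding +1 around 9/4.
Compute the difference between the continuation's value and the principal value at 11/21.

The rational part is single-valued and drops out of the difference; each branch term changes only by its own monodromy.
(-12)*sqrt(1 - σ/(-3)): winding +0 is even, the square root returns to the same sheet, contribution 0.
(-17/2)*log(1 - σ/(9/4)): each positive loop around 9/4 adds 2*pi*i to the log, so winding +1 contributes (-17/2)*(1)*2*pi*i = -(17)*pi*i.
Summing the contributions at σ = 11/21 gives -(17)*pi*i.

Continued minus principal equals -(17)*pi*i.


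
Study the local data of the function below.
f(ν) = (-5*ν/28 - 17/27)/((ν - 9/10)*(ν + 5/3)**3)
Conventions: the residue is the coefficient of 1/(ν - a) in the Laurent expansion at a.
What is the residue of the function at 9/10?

At the order-1 pole 9/10 set g(ν) = (ν - (9/10))*f(ν) = (-5*ν/28 - 17/27)/(ν + 5/3)**3.
Simple pole: residue = g(a) at a = 9/10, which is -149375/3195731.

The residue is -149375/3195731.


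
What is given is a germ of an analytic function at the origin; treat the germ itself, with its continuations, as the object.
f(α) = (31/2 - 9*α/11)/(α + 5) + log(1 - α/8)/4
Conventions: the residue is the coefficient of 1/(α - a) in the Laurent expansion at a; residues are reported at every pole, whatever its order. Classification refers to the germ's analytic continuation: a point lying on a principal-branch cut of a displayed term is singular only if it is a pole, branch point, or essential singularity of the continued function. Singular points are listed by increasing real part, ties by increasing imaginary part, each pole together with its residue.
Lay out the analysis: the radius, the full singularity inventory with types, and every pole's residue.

Denominator factor (α + 5): pole of order 1 at -5, modulus 5.
Branch term (1/4)*log(1 - α/(8)): its argument vanishes at α = 8, a logarithmic branch point, modulus 8.
The radius of convergence is the smallest modulus among the singular points: 5.
The branch term is analytic at -5 and contributes nothing to the residue; only the rational part matters.
At the order-1 pole -5 set g(α) = (α - (-5))*(rational part) = 31/2 - 9*α/11.
Simple pole: residue = g(a) at a = -5, which is 431/22.
List the singular points by increasing real part (a conjugate pair: the negative imaginary part first).

Radius of convergence at 0: 5.
At -5: a pole of order 1; residue 431/22.
At 8: a logarithmic branch point.


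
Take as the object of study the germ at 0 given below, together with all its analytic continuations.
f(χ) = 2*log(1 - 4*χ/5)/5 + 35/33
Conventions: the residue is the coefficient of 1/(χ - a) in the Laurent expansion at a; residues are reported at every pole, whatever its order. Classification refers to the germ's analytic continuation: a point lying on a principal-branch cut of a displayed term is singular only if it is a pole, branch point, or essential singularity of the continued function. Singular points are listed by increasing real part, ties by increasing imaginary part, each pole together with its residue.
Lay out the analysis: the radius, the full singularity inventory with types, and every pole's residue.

Branch term (2/5)*log(1 - χ/(5/4)): its argument vanishes at χ = 5/4, a logarithmic branch point, modulus 5/4.
The radius of convergence is the smallest modulus among the singular points: 5/4.

Radius of convergence at 0: 5/4.
At 5/4: a logarithmic branch point.


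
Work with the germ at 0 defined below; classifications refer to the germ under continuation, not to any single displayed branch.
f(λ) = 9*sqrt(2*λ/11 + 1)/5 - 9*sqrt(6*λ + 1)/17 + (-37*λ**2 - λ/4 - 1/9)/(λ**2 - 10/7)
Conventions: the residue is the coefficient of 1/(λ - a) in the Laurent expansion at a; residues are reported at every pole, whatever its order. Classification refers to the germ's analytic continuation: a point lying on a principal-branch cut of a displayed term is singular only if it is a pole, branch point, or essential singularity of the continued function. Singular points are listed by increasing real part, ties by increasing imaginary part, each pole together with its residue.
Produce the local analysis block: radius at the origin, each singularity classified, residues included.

Denominator factor (λ**2 - 10/7): discriminant 40/7, real irrational roots (1/7)*sqrt(70) and -(1/7)*sqrt(70); poles of order 1, moduli (1/7)*sqrt(70) and (1/7)*sqrt(70).
Branch term (9/5)*sqrt(1 - λ/(-11/2)): its argument vanishes at λ = -11/2, a square-root branch point, modulus 11/2.
Branch term (-9/17)*sqrt(1 - λ/(-1/6)): its argument vanishes at λ = -1/6, a square-root branch point, modulus 1/6.
The radius of convergence is the smallest modulus among the singular points: 1/6.
The branch terms are analytic at -(1/7)*sqrt(70) and contribute nothing to the residue; only the rational part matters.
The factor λ**2 - 10/7 splits as (λ - a)(λ - a') with a = -(1/7)*sqrt(70), a' = (1/7)*sqrt(70). At the order-1 pole a set g(λ) = (λ - a)*(rational part) = [-37*λ**2 - λ/4 - 1/9] / (λ - a').
Simple pole: residue = g(a) at a = -(1/7)*sqrt(70), which is -1/8 + (3337/1260)*sqrt(70).
The branch terms are analytic at (1/7)*sqrt(70) and contribute nothing to the residue; only the rational part matters.
The factor λ**2 - 10/7 splits as (λ - a)(λ - a') with a = (1/7)*sqrt(70), a' = -(1/7)*sqrt(70). At the order-1 pole a set g(λ) = (λ - a)*(rational part) = [-37*λ**2 - λ/4 - 1/9] / (λ - a').
Simple pole: residue = g(a) at a = (1/7)*sqrt(70), which is -1/8 - (3337/1260)*sqrt(70).
List the singular points by increasing real part (a conjugate pair: the negative imaginary part first).

Radius of convergence at 0: 1/6.
At -11/2: an algebraic (square-root) branch point.
At -(1/7)*sqrt(70): a pole of order 1; residue -1/8 + (3337/1260)*sqrt(70).
At -1/6: an algebraic (square-root) branch point.
At (1/7)*sqrt(70): a pole of order 1; residue -1/8 - (3337/1260)*sqrt(70).


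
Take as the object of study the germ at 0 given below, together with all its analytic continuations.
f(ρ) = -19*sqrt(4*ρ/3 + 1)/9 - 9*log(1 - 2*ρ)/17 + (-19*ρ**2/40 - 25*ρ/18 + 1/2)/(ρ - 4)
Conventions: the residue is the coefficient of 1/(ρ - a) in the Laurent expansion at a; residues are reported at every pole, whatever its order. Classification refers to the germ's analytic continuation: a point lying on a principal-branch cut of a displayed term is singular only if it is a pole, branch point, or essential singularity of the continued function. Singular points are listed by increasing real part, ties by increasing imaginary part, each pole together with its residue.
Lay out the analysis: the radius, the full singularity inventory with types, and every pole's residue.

Radius of convergence at 0: 1/2.
At -3/4: an algebraic (square-root) branch point.
At 1/2: a logarithmic branch point.
At 4: a pole of order 1; residue -1139/90.

Denominator factor (ρ - 4): pole of order 1 at 4, modulus 4.
Branch term (-19/9)*sqrt(1 - ρ/(-3/4)): its argument vanishes at ρ = -3/4, a square-root branch point, modulus 3/4.
Branch term (-9/17)*log(1 - ρ/(1/2)): its argument vanishes at ρ = 1/2, a logarithmic branch point, modulus 1/2.
The radius of convergence is the smallest modulus among the singular points: 1/2.
The branch terms are analytic at 4 and contribute nothing to the residue; only the rational part matters.
At the order-1 pole 4 set g(ρ) = (ρ - (4))*(rational part) = -19*ρ**2/40 - 25*ρ/18 + 1/2.
Simple pole: residue = g(a) at a = 4, which is -1139/90.
List the singular points by increasing real part (a conjugate pair: the negative imaginary part first).


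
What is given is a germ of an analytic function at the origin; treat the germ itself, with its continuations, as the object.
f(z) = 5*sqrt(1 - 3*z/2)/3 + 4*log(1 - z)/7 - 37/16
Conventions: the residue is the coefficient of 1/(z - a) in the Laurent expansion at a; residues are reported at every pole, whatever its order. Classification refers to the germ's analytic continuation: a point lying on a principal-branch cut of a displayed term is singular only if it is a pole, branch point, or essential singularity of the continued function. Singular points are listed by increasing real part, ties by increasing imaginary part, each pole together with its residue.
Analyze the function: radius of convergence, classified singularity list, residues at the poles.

Branch term (5/3)*sqrt(1 - z/(2/3)): its argument vanishes at z = 2/3, a square-root branch point, modulus 2/3.
Branch term (4/7)*log(1 - z/(1)): its argument vanishes at z = 1, a logarithmic branch point, modulus 1.
The radius of convergence is the smallest modulus among the singular points: 2/3.
List the singular points by increasing real part (a conjugate pair: the negative imaginary part first).

Radius of convergence at 0: 2/3.
At 2/3: an algebraic (square-root) branch point.
At 1: a logarithmic branch point.


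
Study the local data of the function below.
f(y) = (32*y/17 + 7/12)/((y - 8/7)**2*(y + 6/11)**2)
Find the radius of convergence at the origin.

Denominator factor (y + 6/11)^2: pole of order 2 at -6/11, modulus 6/11.
Denominator factor (y - 8/7)^2: pole of order 2 at 8/7, modulus 8/7.
The radius of convergence is the smallest modulus among the singular points: 6/11.

The radius of convergence is 6/11.


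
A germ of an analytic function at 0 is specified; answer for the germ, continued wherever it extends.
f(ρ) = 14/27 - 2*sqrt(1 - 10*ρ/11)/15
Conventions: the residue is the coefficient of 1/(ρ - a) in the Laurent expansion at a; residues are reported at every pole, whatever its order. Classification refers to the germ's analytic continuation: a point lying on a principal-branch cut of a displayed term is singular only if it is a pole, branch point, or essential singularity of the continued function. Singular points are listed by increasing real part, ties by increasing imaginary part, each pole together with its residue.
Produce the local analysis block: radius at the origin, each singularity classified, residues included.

Branch term (-2/15)*sqrt(1 - ρ/(11/10)): its argument vanishes at ρ = 11/10, a square-root branch point, modulus 11/10.
The radius of convergence is the smallest modulus among the singular points: 11/10.

Radius of convergence at 0: 11/10.
At 11/10: an algebraic (square-root) branch point.


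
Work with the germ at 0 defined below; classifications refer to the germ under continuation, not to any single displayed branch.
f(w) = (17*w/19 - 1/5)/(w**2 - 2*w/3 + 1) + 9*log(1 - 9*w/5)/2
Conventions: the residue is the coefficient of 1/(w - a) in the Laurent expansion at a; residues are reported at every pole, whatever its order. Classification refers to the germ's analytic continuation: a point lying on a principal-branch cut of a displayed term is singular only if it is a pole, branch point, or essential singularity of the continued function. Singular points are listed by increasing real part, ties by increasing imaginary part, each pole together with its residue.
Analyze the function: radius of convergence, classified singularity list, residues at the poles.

Denominator factor (w**2 - 2*w/3 + 1): discriminant -32/9, complex-conjugate roots (1/3) + ((2/3)*sqrt(2))*i and (1/3) - ((2/3)*sqrt(2))*i; poles of order 1, moduli 1 and 1.
Branch term (9/2)*log(1 - w/(5/9)): its argument vanishes at w = 5/9, a logarithmic branch point, modulus 5/9.
The radius of convergence is the smallest modulus among the singular points: 5/9.
The branch term is analytic at (1/3) - ((2/3)*sqrt(2))*i and contributes nothing to the residue; only the rational part matters.
The factor w**2 - 2*w/3 + 1 splits as (w - a)(w - a') with a = (1/3) - ((2/3)*sqrt(2))*i, a' = (1/3) + ((2/3)*sqrt(2))*i. At the order-1 pole a set g(w) = (w - a)*(rational part) = [17*w/19 - 1/5] / (w - a').
Simple pole: residue = g(a) at a = (1/3) - ((2/3)*sqrt(2))*i, which is (17/38) + ((7/190)*sqrt(2))*i.
The branch term is analytic at (1/3) + ((2/3)*sqrt(2))*i and contributes nothing to the residue; only the rational part matters.
The factor w**2 - 2*w/3 + 1 splits as (w - a)(w - a') with a = (1/3) + ((2/3)*sqrt(2))*i, a' = (1/3) - ((2/3)*sqrt(2))*i. At the order-1 pole a set g(w) = (w - a)*(rational part) = [17*w/19 - 1/5] / (w - a').
Simple pole: residue = g(a) at a = (1/3) + ((2/3)*sqrt(2))*i, which is (17/38) - ((7/190)*sqrt(2))*i.
List the singular points by increasing real part (a conjugate pair: the negative imaginary part first).

Radius of convergence at 0: 5/9.
At (1/3) - ((2/3)*sqrt(2))*i: a pole of order 1; residue (17/38) + ((7/190)*sqrt(2))*i.
At (1/3) + ((2/3)*sqrt(2))*i: a pole of order 1; residue (17/38) - ((7/190)*sqrt(2))*i.
At 5/9: a logarithmic branch point.


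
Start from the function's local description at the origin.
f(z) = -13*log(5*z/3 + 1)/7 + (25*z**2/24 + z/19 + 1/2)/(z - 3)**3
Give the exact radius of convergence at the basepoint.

The radius of convergence is 3/5.

Denominator factor (z - 3)^3: pole of order 3 at 3, modulus 3.
Branch term (-13/7)*log(1 - z/(-3/5)): its argument vanishes at z = -3/5, a logarithmic branch point, modulus 3/5.
The radius of convergence is the smallest modulus among the singular points: 3/5.


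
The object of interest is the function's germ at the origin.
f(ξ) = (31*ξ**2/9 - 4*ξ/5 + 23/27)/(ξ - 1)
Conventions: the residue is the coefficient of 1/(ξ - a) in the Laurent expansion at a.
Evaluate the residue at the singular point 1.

The residue is 472/135.

At the order-1 pole 1 set g(ξ) = (ξ - (1))*f(ξ) = 31*ξ**2/9 - 4*ξ/5 + 23/27.
Simple pole: residue = g(a) at a = 1, which is 472/135.


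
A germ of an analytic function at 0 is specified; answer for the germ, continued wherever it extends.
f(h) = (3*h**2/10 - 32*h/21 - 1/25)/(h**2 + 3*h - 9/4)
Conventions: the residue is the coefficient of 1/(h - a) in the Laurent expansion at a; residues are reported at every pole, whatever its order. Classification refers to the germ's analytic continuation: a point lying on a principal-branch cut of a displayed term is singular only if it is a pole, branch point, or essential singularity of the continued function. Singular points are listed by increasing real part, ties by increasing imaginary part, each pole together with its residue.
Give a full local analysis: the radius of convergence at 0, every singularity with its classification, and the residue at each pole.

Denominator factor (h**2 + 3*h - 9/4): discriminant 18, real irrational roots -3/2 + (3/2)*sqrt(2) and -3/2 - (3/2)*sqrt(2); poles of order 1, moduli -3/2 + (3/2)*sqrt(2) and 3/2 + (3/2)*sqrt(2).
The radius of convergence is the smallest modulus among the singular points: -3/2 + (3/2)*sqrt(2).
The factor h**2 + 3*h - 9/4 splits as (h - a)(h - a') with a = -3/2 - (3/2)*sqrt(2), a' = -3/2 + (3/2)*sqrt(2). At the order-1 pole a set g(h) = (h - a)*f(h) = [3*h**2/10 - 32*h/21 - 1/25] / (h - a').
Simple pole: residue = g(a) at a = -3/2 - (3/2)*sqrt(2), which is -509/420 - (1993/2800)*sqrt(2).
The factor h**2 + 3*h - 9/4 splits as (h - a)(h - a') with a = -3/2 + (3/2)*sqrt(2), a' = -3/2 - (3/2)*sqrt(2). At the order-1 pole a set g(h) = (h - a)*f(h) = [3*h**2/10 - 32*h/21 - 1/25] / (h - a').
Simple pole: residue = g(a) at a = -3/2 + (3/2)*sqrt(2), which is -509/420 + (1993/2800)*sqrt(2).
List the singular points by increasing real part (a conjugate pair: the negative imaginary part first).

Radius of convergence at 0: -3/2 + (3/2)*sqrt(2).
At -3/2 - (3/2)*sqrt(2): a pole of order 1; residue -509/420 - (1993/2800)*sqrt(2).
At -3/2 + (3/2)*sqrt(2): a pole of order 1; residue -509/420 + (1993/2800)*sqrt(2).


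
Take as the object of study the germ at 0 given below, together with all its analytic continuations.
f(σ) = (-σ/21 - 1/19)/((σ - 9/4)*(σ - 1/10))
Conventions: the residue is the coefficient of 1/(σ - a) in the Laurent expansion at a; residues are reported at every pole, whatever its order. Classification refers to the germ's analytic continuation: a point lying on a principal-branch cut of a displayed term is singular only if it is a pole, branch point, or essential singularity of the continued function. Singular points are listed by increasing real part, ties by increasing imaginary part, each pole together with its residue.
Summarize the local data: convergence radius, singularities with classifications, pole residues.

Radius of convergence at 0: 1/10.
At 1/10: a pole of order 1; residue 458/17157.
At 9/4: a pole of order 1; residue -425/5719.

Denominator factor (σ - 9/4): pole of order 1 at 9/4, modulus 9/4.
Denominator factor (σ - 1/10): pole of order 1 at 1/10, modulus 1/10.
The radius of convergence is the smallest modulus among the singular points: 1/10.
At the order-1 pole 1/10 set g(σ) = (σ - (1/10))*f(σ) = (-σ/21 - 1/19)/(σ - 9/4).
Simple pole: residue = g(a) at a = 1/10, which is 458/17157.
At the order-1 pole 9/4 set g(σ) = (σ - (9/4))*f(σ) = (-σ/21 - 1/19)/(σ - 1/10).
Simple pole: residue = g(a) at a = 9/4, which is -425/5719.
List the singular points by increasing real part (a conjugate pair: the negative imaginary part first).


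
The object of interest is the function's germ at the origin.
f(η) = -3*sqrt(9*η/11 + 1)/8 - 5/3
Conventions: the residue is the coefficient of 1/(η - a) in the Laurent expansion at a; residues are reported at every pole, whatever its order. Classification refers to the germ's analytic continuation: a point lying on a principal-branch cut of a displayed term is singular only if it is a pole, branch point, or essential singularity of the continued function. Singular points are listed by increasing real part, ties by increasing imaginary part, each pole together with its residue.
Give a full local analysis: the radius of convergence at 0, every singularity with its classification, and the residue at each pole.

Radius of convergence at 0: 11/9.
At -11/9: an algebraic (square-root) branch point.

Branch term (-3/8)*sqrt(1 - η/(-11/9)): its argument vanishes at η = -11/9, a square-root branch point, modulus 11/9.
The radius of convergence is the smallest modulus among the singular points: 11/9.


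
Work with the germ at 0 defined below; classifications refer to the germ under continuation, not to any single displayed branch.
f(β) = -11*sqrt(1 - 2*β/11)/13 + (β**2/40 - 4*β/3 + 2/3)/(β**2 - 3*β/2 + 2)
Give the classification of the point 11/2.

The point is an algebraic (square-root) branch point.

The term (-11/13)*sqrt(1 - β/(11/2)) has argument 1 - 11/2/(11/2) = 0 at 11/2: a square-root (algebraic, two-sheeted) branch point; the remaining terms are analytic or single-valued there.


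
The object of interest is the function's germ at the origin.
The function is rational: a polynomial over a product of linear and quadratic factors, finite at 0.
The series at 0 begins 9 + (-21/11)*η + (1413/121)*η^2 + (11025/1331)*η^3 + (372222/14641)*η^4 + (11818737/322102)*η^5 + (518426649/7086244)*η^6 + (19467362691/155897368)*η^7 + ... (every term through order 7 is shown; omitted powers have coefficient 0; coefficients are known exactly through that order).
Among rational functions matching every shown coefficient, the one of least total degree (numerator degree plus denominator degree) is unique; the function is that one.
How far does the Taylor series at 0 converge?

No rational of total degree below 3 reproduces all 8 coefficients; solving the [1/2] Pade equations on them gives f(η) = (7*η - 6)/(η**2 + 7*η/11 - 2/3), whose expansion matches every shown term.
Denominator factor (η**2 + 7*η/11 - 2/3): discriminant 1115/363, real irrational roots -7/22 + (1/66)*sqrt(3345) and -7/22 - (1/66)*sqrt(3345); poles of order 1, moduli -7/22 + (1/66)*sqrt(3345) and 7/22 + (1/66)*sqrt(3345).
The radius of convergence is the smallest modulus among the singular points: -7/22 + (1/66)*sqrt(3345).

The radius of convergence is -7/22 + (1/66)*sqrt(3345).


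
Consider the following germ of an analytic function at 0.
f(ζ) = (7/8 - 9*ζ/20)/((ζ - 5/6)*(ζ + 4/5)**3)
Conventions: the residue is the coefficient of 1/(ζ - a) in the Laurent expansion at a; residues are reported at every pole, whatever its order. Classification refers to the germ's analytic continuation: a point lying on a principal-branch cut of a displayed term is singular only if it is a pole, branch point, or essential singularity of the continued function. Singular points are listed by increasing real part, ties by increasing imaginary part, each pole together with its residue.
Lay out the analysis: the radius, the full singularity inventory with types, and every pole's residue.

Radius of convergence at 0: 4/5.
At -4/5: a pole of order 3; residue -13500/117649.
At 5/6: a pole of order 1; residue 13500/117649.

Denominator factor (ζ + 4/5)^3: pole of order 3 at -4/5, modulus 4/5.
Denominator factor (ζ - 5/6): pole of order 1 at 5/6, modulus 5/6.
The radius of convergence is the smallest modulus among the singular points: 4/5.
At the order-3 pole -4/5 set g(ζ) = (ζ - (-4/5))^3*f(ζ) = (7/8 - 9*ζ/20)/(ζ - 5/6).
Order-3 pole: residue = g''(a)/2; g''(-4/5) = -27000/117649, so the residue is -13500/117649.
At the order-1 pole 5/6 set g(ζ) = (ζ - (5/6))*f(ζ) = (7/8 - 9*ζ/20)/(ζ + 4/5)**3.
Simple pole: residue = g(a) at a = 5/6, which is 13500/117649.
List the singular points by increasing real part (a conjugate pair: the negative imaginary part first).


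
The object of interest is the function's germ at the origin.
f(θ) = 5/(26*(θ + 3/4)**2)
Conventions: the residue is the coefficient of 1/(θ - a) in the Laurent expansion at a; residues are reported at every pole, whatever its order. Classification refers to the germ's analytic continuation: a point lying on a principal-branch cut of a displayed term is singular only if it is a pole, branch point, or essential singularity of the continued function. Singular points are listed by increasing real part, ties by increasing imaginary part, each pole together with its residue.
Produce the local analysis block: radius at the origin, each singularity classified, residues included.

Denominator factor (θ + 3/4)^2: pole of order 2 at -3/4, modulus 3/4.
The radius of convergence is the smallest modulus among the singular points: 3/4.
At the order-2 pole -3/4 set g(θ) = (θ - (-3/4))^2*f(θ) = 5/26.
Order-2 pole: residue = g'(a); g'(-3/4) = 0, so the residue is 0.

Radius of convergence at 0: 3/4.
At -3/4: a pole of order 2; residue 0.


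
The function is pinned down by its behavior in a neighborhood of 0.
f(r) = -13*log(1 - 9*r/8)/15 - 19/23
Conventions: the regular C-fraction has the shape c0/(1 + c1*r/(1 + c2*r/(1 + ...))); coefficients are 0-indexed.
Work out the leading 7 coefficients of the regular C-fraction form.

Taylor coefficients (expand at 0): a_0 = -19/23, a_1 = 39/40, a_2 = 351/640, a_3 = 1053/2560, a_4 = 28431/81920, a_5 = 255879/819200, a_6 = 767637/2621440.
c0 = a_0 = -19/23. Peel one level at a time: if S = 1 + c*r/S' with S'(0) = 1, then c is the r-coefficient of S and S' = c*r/(S - 1).
S_1 = c0/f = 1 + (897/760)*r + (2376153/1155200)*r^2 + ...; c1 = 897/760.
S_2 = c1*r/(S_1 - 1) = 1 + (-2649/1520)*r + (-27/256)*r^2 + ...; c2 = -2649/1520.
S_3 = c2*r/(S_2 - 1) = 1 + (-855/14128)*r + (-1515915/49900096)*r^2 + ...; c3 = -855/14128.
S_4 = c3*r/(S_3 - 1) = 1 + (-1773/3532)*r + (-27/320)*r^2 + ...; c4 = -1773/3532.
S_5 = c4*r/(S_4 - 1) = 1 + (-2649/15760)*r + (-2058273/31047200)*r^2 + ...; c5 = -2649/15760.
S_6 = c5*r/(S_5 - 1) = 1 + (-777/1970)*r + ...; c6 = -777/1970.

The regular C-fraction coefficients are [-19/23, 897/760, -2649/1520, -855/14128, -1773/3532, -2649/15760, -777/1970].


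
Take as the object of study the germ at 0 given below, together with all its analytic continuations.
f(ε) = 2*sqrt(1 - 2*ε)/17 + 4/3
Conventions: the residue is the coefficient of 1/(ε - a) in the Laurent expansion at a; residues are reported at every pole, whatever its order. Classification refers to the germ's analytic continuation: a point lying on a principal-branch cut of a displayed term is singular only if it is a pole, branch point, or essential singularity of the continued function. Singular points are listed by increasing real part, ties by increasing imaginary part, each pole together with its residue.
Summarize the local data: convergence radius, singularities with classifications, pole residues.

Radius of convergence at 0: 1/2.
At 1/2: an algebraic (square-root) branch point.

Branch term (2/17)*sqrt(1 - ε/(1/2)): its argument vanishes at ε = 1/2, a square-root branch point, modulus 1/2.
The radius of convergence is the smallest modulus among the singular points: 1/2.


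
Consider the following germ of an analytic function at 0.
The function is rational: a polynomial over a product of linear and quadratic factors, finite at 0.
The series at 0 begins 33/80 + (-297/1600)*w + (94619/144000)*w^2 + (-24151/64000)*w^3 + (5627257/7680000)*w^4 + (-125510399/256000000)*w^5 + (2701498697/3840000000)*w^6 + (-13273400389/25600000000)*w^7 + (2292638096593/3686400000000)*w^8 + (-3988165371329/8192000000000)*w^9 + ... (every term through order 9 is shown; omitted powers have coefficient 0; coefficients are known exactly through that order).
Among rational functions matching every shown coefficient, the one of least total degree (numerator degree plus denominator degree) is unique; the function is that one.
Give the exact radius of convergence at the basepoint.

The radius of convergence is -3/20 + (1/20)*sqrt(809).

No rational of total degree below 8 reproduces all 10 coefficients; solving the [2/6] Pade equations on them gives f(w) = (5*w**2/36 - 33/10)/(w**2 - 3*w/10 - 2)**3, whose expansion matches every shown term.
Denominator factor (w**2 - 3*w/10 - 2)^3: discriminant 809/100, real irrational roots 3/20 + (1/20)*sqrt(809) and 3/20 - (1/20)*sqrt(809); poles of order 3, moduli 3/20 + (1/20)*sqrt(809) and -3/20 + (1/20)*sqrt(809).
The radius of convergence is the smallest modulus among the singular points: -3/20 + (1/20)*sqrt(809).


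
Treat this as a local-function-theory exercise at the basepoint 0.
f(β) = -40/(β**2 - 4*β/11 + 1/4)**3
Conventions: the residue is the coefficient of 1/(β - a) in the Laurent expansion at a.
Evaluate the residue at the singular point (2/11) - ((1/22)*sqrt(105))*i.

The factor β**2 - 4*β/11 + 1/4 splits as (β - a)(β - a') with a = (2/11) - ((1/22)*sqrt(105))*i, a' = (2/11) + ((1/22)*sqrt(105))*i. At the order-3 pole a set g(β) = (β - a)^3*f(β) = [-40] / (β - a')^3.
Order-3 pole: residue = g''(a)/2; g''((2/11) - ((1/22)*sqrt(105))*i) = -((5153632/77175)*sqrt(105))*i, so the residue is -((2576816/77175)*sqrt(105))*i.

The residue is -((2576816/77175)*sqrt(105))*i.
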